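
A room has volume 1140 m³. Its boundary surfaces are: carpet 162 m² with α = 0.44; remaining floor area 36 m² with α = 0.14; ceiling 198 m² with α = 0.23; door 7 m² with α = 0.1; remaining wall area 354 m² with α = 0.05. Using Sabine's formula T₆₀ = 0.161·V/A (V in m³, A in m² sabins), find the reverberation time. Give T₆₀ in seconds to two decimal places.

1.31 s

Total absorption A = 162·0.44 + 36·0.14 + 198·0.23 + 7·0.1 + 354·0.05 = 140.26 m² sabins.
T₆₀ = 0.161·V/A = 0.161·1140/140.26 = 1.309 s.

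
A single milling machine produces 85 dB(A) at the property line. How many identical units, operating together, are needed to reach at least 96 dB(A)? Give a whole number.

13

The shortfall is 96 − 85 = 11.0 dB, and N units add 10·log₁₀ N, so need 10·log₁₀ N ≥ 11.0.
N ≥ 10^(11.0/10) = 12.589, so N = 13.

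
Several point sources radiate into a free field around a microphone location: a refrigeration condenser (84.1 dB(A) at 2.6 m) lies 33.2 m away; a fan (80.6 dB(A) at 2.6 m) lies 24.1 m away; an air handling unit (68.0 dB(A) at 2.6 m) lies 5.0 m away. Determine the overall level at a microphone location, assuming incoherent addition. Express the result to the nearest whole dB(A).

Propagate each source to the receiver with L = L_ref − 20·log₁₀(r/r_ref), then add intensities.
refrigeration condenser: 84.1 − 20·log₁₀(33.2/2.6) = 84.1 − 22.12 = 61.98 dB(A).
fan: 80.6 − 20·log₁₀(24.1/2.6) = 80.6 − 19.34 = 61.26 dB(A).
air handling unit: 68.0 − 20·log₁₀(5.0/2.6) = 68.0 − 5.68 = 62.32 dB(A).
Σ 10^(L/10) = 4.619e+06 → L_total = 10·log₁₀(4.619e+06) = 66.65 dB(A).

67 dB(A)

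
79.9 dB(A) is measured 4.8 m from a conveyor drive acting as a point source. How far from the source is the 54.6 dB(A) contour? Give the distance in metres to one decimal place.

The 25.3 dB drop corresponds to a distance ratio of 10^(25.3/20) for a point source.
r₂ = 4.8·10^((79.9−54.6)/20) = 4.8·10^(25.3/20) = 88.36 m.

88.4 m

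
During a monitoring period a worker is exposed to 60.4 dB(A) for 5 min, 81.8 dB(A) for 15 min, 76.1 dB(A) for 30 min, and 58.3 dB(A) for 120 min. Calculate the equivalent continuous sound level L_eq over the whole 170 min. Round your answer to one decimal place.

The energy average is taken in the linear domain: L_eq = 10·log₁₀[(Σ tᵢ·10^(Lᵢ/10))/T], T = 170 min.
Σ tᵢ·10^(Lᵢ/10) = 5·10^(60.4/10) + 15·10^(81.8/10) + 30·10^(76.1/10) + 120·10^(58.3/10) = 3.579e+09.
L_eq = 10·log₁₀(3.579e+09/170) = 73.23 dB(A).

73.2 dB(A)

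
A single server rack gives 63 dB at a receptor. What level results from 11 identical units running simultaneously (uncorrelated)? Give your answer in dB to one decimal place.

With 11 equal, uncorrelated contributions the intensity is 11× that of one unit, giving a rise of 10·log₁₀ 11.
L_total = 63 + 10·log₁₀(11) = 63 + 10.414 = 73.41 dB.

73.4 dB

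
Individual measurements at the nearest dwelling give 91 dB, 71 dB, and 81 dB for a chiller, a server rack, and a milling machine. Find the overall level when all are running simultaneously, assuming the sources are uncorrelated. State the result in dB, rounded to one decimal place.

91.5 dB

For uncorrelated sources the intensities add, so convert each level to linear form, sum, and take 10·log₁₀ of the total.
Σ 10^(L/10) = 10^(91/10) + 10^(71/10) + 10^(81/10) = 1.397e+09.
L_total = 10·log₁₀(1.397e+09) = 91.45 dB.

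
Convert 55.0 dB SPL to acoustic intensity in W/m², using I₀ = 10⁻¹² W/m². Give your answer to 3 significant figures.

I = I₀·10^(L/10) = 10⁻¹² × 10^(55.0/10) = 10^(-6.500).

3.16e-07 W/m²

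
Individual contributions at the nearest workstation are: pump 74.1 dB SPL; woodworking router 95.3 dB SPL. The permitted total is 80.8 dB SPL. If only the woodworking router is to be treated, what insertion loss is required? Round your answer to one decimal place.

15.5 dB

Fixed contribution from the other source: Σ 10^(L/10) = 10^(74.1/10) = 2.570e+07 (74.10 dB SPL).
To meet 80.8 dB SPL overall, the treated woodworking router may contribute at most 10^(80.8/10) − 2.570e+07 = 9.452e+07, i.e. 79.76 dB SPL.
Required insertion loss = 95.3 − 79.76 = 15.54 dB.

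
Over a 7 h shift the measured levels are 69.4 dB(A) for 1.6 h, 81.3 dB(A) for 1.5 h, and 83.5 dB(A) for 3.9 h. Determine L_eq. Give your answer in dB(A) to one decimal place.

Weight each interval's intensity by its duration and average over T = 7 h:
Σ tᵢ·10^(Lᵢ/10) = 1.6·10^(69.4/10) + 1.5·10^(81.3/10) + 3.9·10^(83.5/10) = 1.089e+09.
L_eq = 10·log₁₀(1.089e+09/7) = 81.92 dB(A).

81.9 dB(A)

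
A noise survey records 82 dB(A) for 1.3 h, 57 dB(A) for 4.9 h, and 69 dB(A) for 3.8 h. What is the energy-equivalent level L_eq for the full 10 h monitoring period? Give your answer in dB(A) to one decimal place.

73.8 dB(A)

L_eq = 10·log₁₀[(1/T)·Σ tᵢ·10^(Lᵢ/10)] with T = 10 h.
Σ tᵢ·10^(Lᵢ/10) = 1.3·10^(82/10) + 4.9·10^(57/10) + 3.8·10^(69/10) = 2.387e+08.
L_eq = 10·log₁₀(2.387e+08/10) = 73.78 dB(A).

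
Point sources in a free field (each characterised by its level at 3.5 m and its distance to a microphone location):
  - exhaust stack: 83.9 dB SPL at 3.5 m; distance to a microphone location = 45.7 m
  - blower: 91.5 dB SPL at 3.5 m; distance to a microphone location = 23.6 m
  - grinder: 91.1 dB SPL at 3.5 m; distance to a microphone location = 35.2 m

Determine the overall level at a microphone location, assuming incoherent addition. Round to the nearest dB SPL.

77 dB SPL

Propagate each source to the receiver with L = L_ref − 20·log₁₀(r/r_ref), then add intensities.
exhaust stack: 83.9 − 20·log₁₀(45.7/3.5) = 83.9 − 22.32 = 61.58 dB SPL.
blower: 91.5 − 20·log₁₀(23.6/3.5) = 91.5 − 16.58 = 74.92 dB SPL.
grinder: 91.1 − 20·log₁₀(35.2/3.5) = 91.1 − 20.05 = 71.05 dB SPL.
Σ 10^(L/10) = 4.524e+07 → L_total = 10·log₁₀(4.524e+07) = 76.56 dB SPL.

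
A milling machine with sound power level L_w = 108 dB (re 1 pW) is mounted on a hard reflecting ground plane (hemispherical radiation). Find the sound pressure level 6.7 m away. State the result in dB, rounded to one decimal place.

83.5 dB

L_p = L_w − 10·log₁₀(2π·r²) with r = 6.7 m.
2π·r² = 282.1 m², 10·log₁₀ of that is 24.503 dB.
L_p = 108 − 24.503 = 83.50 dB.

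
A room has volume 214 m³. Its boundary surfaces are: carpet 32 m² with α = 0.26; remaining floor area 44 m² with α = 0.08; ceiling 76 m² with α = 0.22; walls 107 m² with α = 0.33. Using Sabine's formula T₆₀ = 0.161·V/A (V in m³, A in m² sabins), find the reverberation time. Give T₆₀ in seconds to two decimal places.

0.54 s

Total absorption A = 32·0.26 + 44·0.08 + 76·0.22 + 107·0.33 = 63.87 m² sabins.
T₆₀ = 0.161·V/A = 0.161·214/63.87 = 0.539 s.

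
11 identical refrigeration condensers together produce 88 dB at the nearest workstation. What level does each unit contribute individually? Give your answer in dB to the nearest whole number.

11 equal contributions raise the level by 10·log₁₀ 11 = 10.414 dB, so each unit alone gives 88 − 10.414.

78 dB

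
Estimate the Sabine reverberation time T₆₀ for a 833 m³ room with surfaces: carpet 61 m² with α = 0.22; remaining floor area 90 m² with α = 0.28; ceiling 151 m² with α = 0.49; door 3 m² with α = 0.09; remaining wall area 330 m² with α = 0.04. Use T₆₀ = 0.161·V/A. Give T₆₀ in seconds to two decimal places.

1.06 s

Total absorption A = 61·0.22 + 90·0.28 + 151·0.49 + 3·0.09 + 330·0.04 = 126.08 m² sabins.
T₆₀ = 0.161 × 833 / 126.08 = 1.064 s.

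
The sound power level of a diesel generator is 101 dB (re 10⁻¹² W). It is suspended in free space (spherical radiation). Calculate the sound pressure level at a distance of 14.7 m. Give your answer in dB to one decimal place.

The power spreads over a sphere of area 4π·r², so L_p = L_w − 10·log₁₀(4π·r²).
4π·r² = 2715 m², 10·log₁₀ of that is 34.338 dB.
L_p = 101 − 34.338 = 66.66 dB.

66.7 dB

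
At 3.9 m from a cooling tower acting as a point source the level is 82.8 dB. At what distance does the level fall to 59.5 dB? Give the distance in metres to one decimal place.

Point-source spreading drops the level by 20·log₁₀(r₂/r₁); inverting, r₂/r₁ = 10^(ΔL/20).
r₂ = 3.9·10^((82.8−59.5)/20) = 3.9·10^(23.3/20) = 57.02 m.

57.0 m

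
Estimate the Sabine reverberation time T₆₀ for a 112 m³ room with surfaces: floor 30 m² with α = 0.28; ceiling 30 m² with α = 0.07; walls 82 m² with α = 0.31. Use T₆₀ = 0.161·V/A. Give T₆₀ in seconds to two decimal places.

0.50 s

Summing Sᵢαᵢ: 30·0.28 + 30·0.07 + 82·0.31 = 35.92 m².
T₆₀ = 0.161·V/A = 0.161·112/35.92 = 0.502 s.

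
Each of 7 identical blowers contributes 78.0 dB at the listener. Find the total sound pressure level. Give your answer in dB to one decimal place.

L_total = L₁ + 10·log₁₀ N for N identical incoherent sources.
L_total = 78.0 + 10·log₁₀(7) = 78.0 + 8.451 = 86.45 dB.

86.5 dB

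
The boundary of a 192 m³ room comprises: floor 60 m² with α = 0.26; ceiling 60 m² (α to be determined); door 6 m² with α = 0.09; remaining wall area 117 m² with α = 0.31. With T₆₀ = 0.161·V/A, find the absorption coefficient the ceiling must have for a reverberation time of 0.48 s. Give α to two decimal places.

From T₆₀ = 0.161·V/A, the target T₆₀ = 0.48 s needs A = 0.161·192/0.48 = 64.40 m².
Absorption from the other surfaces = 60·0.26 + 6·0.09 + 117·0.31 = 52.41 m², so the ceiling must supply 11.99 m² over 60 m².
α = 11.99/60 = 0.200.

0.20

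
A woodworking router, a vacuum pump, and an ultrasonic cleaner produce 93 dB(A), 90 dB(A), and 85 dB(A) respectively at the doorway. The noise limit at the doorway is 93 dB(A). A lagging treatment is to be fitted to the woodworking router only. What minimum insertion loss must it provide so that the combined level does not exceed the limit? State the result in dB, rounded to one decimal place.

Everything except the woodworking router sums to 10^(90/10) + 10^(85/10) = 1.316e+09 in linear terms, 91.19 dB(A).
The limit corresponds to 10^(93/10) = 1.995e+09; subtracting the fixed part leaves 6.790e+08 for the woodworking router, i.e. 88.32 dB(A).
So the woodworking router must be reduced from 93 to 88.32 dB(A): IL = 4.68 dB.

4.7 dB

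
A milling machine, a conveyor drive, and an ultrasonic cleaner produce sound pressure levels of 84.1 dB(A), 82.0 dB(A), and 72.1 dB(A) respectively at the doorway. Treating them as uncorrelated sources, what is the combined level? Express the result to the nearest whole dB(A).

86 dB(A)

Incoherent sources combine by intensity addition: L_total = 10·log₁₀(Σ 10^(L_i/10)).
Σ 10^(L/10) = 10^(84.1/10) + 10^(82.0/10) + 10^(72.1/10) = 4.317e+08.
L_total = 10·log₁₀(4.317e+08) = 86.35 dB(A).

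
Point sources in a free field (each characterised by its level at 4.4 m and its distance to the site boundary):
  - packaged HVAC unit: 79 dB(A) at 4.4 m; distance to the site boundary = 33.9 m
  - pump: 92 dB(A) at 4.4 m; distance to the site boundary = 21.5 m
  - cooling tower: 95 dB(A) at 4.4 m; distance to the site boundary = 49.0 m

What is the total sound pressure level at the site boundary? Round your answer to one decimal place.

Apply inverse-square spreading to bring every level to the receiver, then sum 10^(L/10).
packaged HVAC unit: 79 − 20·log₁₀(33.9/4.4) = 79 − 17.73 = 61.27 dB(A).
pump: 92 − 20·log₁₀(21.5/4.4) = 92 − 13.78 = 78.22 dB(A).
cooling tower: 95 − 20·log₁₀(49.0/4.4) = 95 − 20.93 = 74.07 dB(A).
Σ 10^(L/10) = 9.322e+07 → L_total = 10·log₁₀(9.322e+07) = 79.69 dB(A).

79.7 dB(A)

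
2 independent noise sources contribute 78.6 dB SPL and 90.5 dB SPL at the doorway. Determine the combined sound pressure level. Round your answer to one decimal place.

90.8 dB SPL

Incoherent sources combine by intensity addition: L_total = 10·log₁₀(Σ 10^(L_i/10)).
Σ 10^(L/10) = 10^(78.6/10) + 10^(90.5/10) = 1.194e+09.
L_total = 10·log₁₀(1.194e+09) = 90.77 dB SPL.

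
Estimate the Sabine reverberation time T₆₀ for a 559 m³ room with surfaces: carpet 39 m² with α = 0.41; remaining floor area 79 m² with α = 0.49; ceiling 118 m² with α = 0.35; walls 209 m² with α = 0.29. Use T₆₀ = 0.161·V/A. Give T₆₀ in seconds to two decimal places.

0.57 s

Total absorption A = 39·0.41 + 79·0.49 + 118·0.35 + 209·0.29 = 156.61 m² sabins.
T₆₀ = 0.161·V/A = 0.161·559/156.61 = 0.575 s.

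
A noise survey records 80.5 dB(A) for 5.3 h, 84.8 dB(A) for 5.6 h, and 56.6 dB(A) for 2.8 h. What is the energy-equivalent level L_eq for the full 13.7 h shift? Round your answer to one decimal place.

82.2 dB(A)

The energy average is taken in the linear domain: L_eq = 10·log₁₀[(Σ tᵢ·10^(Lᵢ/10))/T], T = 13.7 h.
Σ tᵢ·10^(Lᵢ/10) = 5.3·10^(80.5/10) + 5.6·10^(84.8/10) + 2.8·10^(56.6/10) = 2.287e+09.
L_eq = 10·log₁₀(2.287e+09/13.7) = 82.23 dB(A).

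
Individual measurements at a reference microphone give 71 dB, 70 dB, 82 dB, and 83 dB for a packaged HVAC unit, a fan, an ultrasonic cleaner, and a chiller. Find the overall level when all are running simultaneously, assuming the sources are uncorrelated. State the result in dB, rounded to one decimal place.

Incoherent sources combine by intensity addition: L_total = 10·log₁₀(Σ 10^(L_i/10)).
Σ 10^(L/10) = 10^(71/10) + 10^(70/10) + 10^(82/10) + 10^(83/10) = 3.806e+08.
L_total = 10·log₁₀(3.806e+08) = 85.80 dB.

85.8 dB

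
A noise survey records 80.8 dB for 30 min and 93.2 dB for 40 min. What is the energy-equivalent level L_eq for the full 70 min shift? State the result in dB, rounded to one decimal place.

L_eq = 10·log₁₀[(1/T)·Σ tᵢ·10^(Lᵢ/10)] with T = 70 min.
Σ tᵢ·10^(Lᵢ/10) = 30·10^(80.8/10) + 40·10^(93.2/10) = 8.718e+10.
L_eq = 10·log₁₀(8.718e+10/70) = 90.95 dB.

91.0 dB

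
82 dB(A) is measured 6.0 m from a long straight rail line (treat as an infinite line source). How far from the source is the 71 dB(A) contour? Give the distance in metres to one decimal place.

75.5 m

For a line source L₁ − L₂ = 10·log₁₀(r₂/r₁), so r₂ = r₁·10^((L₁−L₂)/10).
r₂ = 6.0·10^((82−71)/10) = 6.0·10^(11.0/10) = 75.54 m.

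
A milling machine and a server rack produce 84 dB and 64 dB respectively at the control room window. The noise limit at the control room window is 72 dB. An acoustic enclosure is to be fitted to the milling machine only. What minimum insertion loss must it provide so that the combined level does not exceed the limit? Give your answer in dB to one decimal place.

Everything except the milling machine sums to 10^(64/10) = 2.512e+06 in linear terms, 64.00 dB.
The limit corresponds to 10^(72/10) = 1.585e+07; subtracting the fixed part leaves 1.334e+07 for the milling machine, i.e. 71.25 dB.
Required insertion loss = 84 − 71.25 = 12.75 dB.

12.7 dB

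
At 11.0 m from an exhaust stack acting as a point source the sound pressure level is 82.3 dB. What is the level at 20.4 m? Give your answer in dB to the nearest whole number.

77 dB

For a point source, L₂ = L₁ − 20·log₁₀(r₂/r₁).
L₂ = 82.3 − 20·log₁₀(20.4/11.0) = 82.3 − 5.365 = 76.94 dB.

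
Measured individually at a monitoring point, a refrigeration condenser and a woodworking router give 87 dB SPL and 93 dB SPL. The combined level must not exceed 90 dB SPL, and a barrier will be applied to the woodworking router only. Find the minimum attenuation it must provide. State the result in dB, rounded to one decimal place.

6.0 dB

The untreated sources together contribute 10^(87/10) = 5.012e+08, i.e. 87.00 dB SPL.
To meet 90 dB SPL overall, the treated woodworking router may contribute at most 10^(90/10) − 5.012e+08 = 4.988e+08, i.e. 86.98 dB SPL.
Required insertion loss = 93 − 86.98 = 6.02 dB.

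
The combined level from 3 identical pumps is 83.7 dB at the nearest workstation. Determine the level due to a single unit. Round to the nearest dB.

3 equal contributions raise the level by 10·log₁₀ 3 = 4.771 dB, so each unit alone gives 83.7 − 4.771.

79 dB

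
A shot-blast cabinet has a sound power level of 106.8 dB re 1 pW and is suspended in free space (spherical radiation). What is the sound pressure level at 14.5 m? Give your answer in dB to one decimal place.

72.6 dB

The power spreads over a sphere of area 4π·r², so L_p = L_w − 10·log₁₀(4π·r²).
4π·r² = 2642 m², 10·log₁₀ of that is 34.219 dB.
L_p = 106.8 − 34.219 = 72.58 dB.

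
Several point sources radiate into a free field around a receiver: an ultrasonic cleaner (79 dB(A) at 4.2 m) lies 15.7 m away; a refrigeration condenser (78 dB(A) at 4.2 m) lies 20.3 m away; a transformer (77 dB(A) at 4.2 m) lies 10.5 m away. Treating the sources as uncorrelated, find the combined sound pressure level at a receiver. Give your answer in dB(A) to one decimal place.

72.1 dB(A)

Apply inverse-square spreading to bring every level to the receiver, then sum 10^(L/10).
ultrasonic cleaner: 79 − 20·log₁₀(15.7/4.2) = 79 − 11.45 = 67.55 dB(A).
refrigeration condenser: 78 − 20·log₁₀(20.3/4.2) = 78 − 13.68 = 64.32 dB(A).
transformer: 77 − 20·log₁₀(10.5/4.2) = 77 − 7.96 = 69.04 dB(A).
Σ 10^(L/10) = 1.640e+07 → L_total = 10·log₁₀(1.640e+07) = 72.15 dB(A).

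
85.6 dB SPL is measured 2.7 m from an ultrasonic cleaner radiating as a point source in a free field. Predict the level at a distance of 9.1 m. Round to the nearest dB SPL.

Spherical spreading from a point source gives a 20·log₁₀(r₂/r₁) drop.
L₂ = 85.6 − 20·log₁₀(9.1/2.7) = 85.6 − 10.554 = 75.05 dB SPL.

75 dB SPL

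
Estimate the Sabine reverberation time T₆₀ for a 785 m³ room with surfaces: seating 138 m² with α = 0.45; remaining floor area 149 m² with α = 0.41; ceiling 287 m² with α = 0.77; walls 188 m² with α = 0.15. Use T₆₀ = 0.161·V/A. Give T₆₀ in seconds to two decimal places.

Total absorption A = 138·0.45 + 149·0.41 + 287·0.77 + 188·0.15 = 372.38 m² sabins.
T₆₀ = 0.161 × 785 / 372.38 = 0.339 s.

0.34 s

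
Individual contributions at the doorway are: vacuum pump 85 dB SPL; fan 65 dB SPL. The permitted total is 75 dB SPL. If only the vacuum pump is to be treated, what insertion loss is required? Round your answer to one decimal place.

The untreated sources together contribute 10^(65/10) = 3.162e+06, i.e. 65.00 dB SPL.
To meet 75 dB SPL overall, the treated vacuum pump may contribute at most 10^(75/10) − 3.162e+06 = 2.846e+07, i.e. 74.54 dB SPL.
Required insertion loss = 85 − 74.54 = 10.46 dB.

10.5 dB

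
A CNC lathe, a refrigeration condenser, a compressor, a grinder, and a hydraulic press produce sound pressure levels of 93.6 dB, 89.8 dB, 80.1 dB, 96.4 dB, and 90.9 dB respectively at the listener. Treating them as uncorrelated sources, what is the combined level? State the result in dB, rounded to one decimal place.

99.5 dB

Incoherent sources combine by intensity addition: L_total = 10·log₁₀(Σ 10^(L_i/10)).
Σ 10^(L/10) = 10^(93.6/10) + 10^(89.8/10) + 10^(80.1/10) + 10^(96.4/10) + 10^(90.9/10) = 8.944e+09.
L_total = 10·log₁₀(8.944e+09) = 99.52 dB.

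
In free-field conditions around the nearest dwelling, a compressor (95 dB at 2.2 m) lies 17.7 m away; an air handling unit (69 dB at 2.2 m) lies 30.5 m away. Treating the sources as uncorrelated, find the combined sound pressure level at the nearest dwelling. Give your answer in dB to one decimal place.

76.9 dB

Apply inverse-square spreading to bring every level to the receiver, then sum 10^(L/10).
compressor: 95 − 20·log₁₀(17.7/2.2) = 95 − 18.11 = 76.89 dB.
air handling unit: 69 − 20·log₁₀(30.5/2.2) = 69 − 22.84 = 46.16 dB.
Σ 10^(L/10) = 4.890e+07 → L_total = 10·log₁₀(4.890e+07) = 76.89 dB.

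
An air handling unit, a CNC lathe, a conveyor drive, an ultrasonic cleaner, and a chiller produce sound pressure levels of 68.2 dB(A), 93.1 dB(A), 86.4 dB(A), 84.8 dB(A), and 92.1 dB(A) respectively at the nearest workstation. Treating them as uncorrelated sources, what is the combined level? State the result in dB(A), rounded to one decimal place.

For uncorrelated sources the intensities add, so convert each level to linear form, sum, and take 10·log₁₀ of the total.
Σ 10^(L/10) = 10^(68.2/10) + 10^(93.1/10) + 10^(86.4/10) + 10^(84.8/10) + 10^(92.1/10) = 4.409e+09.
L_total = 10·log₁₀(4.409e+09) = 96.44 dB(A).

96.4 dB(A)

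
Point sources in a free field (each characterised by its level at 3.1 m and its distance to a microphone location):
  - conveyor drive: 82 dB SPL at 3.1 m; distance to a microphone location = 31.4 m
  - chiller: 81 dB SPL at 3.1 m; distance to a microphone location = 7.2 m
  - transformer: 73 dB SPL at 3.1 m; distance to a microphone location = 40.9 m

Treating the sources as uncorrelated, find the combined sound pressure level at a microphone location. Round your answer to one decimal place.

First find each source's level at the receiver (point-source: −20·log₁₀(r/r_ref)), then combine on an intensity basis.
conveyor drive: 82 − 20·log₁₀(31.4/3.1) = 82 − 20.11 = 61.89 dB SPL.
chiller: 81 − 20·log₁₀(7.2/3.1) = 81 − 7.32 = 73.68 dB SPL.
transformer: 73 − 20·log₁₀(40.9/3.1) = 73 − 22.41 = 50.59 dB SPL.
Σ 10^(L/10) = 2.500e+07 → L_total = 10·log₁₀(2.500e+07) = 73.98 dB SPL.

74.0 dB SPL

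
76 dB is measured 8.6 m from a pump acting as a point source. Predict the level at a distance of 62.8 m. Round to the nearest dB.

59 dB

Spherical spreading from a point source gives a 20·log₁₀(r₂/r₁) drop.
L₂ = 76 − 20·log₁₀(62.8/8.6) = 76 − 17.269 = 58.73 dB.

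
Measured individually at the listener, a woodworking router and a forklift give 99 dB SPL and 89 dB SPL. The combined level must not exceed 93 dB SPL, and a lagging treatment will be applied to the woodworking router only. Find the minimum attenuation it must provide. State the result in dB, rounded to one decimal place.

Fixed contribution from the other source: Σ 10^(L/10) = 10^(89/10) = 7.943e+08 (89.00 dB SPL).
To meet 93 dB SPL overall, the treated woodworking router may contribute at most 10^(93/10) − 7.943e+08 = 1.201e+09, i.e. 90.80 dB SPL.
Required insertion loss = 99 − 90.80 = 8.20 dB.

8.2 dB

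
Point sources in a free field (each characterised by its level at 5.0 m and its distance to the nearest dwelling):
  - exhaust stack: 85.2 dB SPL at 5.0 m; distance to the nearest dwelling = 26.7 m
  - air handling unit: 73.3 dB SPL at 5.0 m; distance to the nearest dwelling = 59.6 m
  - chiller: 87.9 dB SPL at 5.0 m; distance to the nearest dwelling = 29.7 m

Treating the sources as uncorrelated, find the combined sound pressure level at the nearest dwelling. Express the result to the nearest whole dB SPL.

75 dB SPL

Propagate each source to the receiver with L = L_ref − 20·log₁₀(r/r_ref), then add intensities.
exhaust stack: 85.2 − 20·log₁₀(26.7/5.0) = 85.2 − 14.55 = 70.65 dB SPL.
air handling unit: 73.3 − 20·log₁₀(59.6/5.0) = 73.3 − 21.53 = 51.77 dB SPL.
chiller: 87.9 − 20·log₁₀(29.7/5.0) = 87.9 − 15.48 = 72.42 dB SPL.
Σ 10^(L/10) = 2.924e+07 → L_total = 10·log₁₀(2.924e+07) = 74.66 dB SPL.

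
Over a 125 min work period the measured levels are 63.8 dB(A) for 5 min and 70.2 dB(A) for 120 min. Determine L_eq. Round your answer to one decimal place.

70.1 dB(A)

The energy average is taken in the linear domain: L_eq = 10·log₁₀[(Σ tᵢ·10^(Lᵢ/10))/T], T = 125 min.
Σ tᵢ·10^(Lᵢ/10) = 5·10^(63.8/10) + 120·10^(70.2/10) = 1.269e+09.
L_eq = 10·log₁₀(1.269e+09/125) = 70.06 dB(A).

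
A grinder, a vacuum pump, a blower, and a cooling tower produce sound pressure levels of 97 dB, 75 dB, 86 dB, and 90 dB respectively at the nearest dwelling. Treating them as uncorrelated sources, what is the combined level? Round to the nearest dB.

For uncorrelated sources the intensities add, so convert each level to linear form, sum, and take 10·log₁₀ of the total.
Σ 10^(L/10) = 10^(97/10) + 10^(75/10) + 10^(86/10) + 10^(90/10) = 6.442e+09.
L_total = 10·log₁₀(6.442e+09) = 98.09 dB.

98 dB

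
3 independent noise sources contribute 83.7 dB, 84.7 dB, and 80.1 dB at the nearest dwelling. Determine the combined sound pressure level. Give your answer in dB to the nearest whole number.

88 dB

Incoherent sources combine by intensity addition: L_total = 10·log₁₀(Σ 10^(L_i/10)).
Σ 10^(L/10) = 10^(83.7/10) + 10^(84.7/10) + 10^(80.1/10) = 6.319e+08.
L_total = 10·log₁₀(6.319e+08) = 88.01 dB.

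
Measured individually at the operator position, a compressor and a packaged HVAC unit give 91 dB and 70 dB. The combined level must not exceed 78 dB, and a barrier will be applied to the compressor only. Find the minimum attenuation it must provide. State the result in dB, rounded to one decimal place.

13.7 dB

Everything except the compressor sums to 10^(70/10) = 1.000e+07 in linear terms, 70.00 dB.
The limit corresponds to 10^(78/10) = 6.310e+07; subtracting the fixed part leaves 5.310e+07 for the compressor, i.e. 77.25 dB.
So the compressor must be reduced from 91 to 77.25 dB: IL = 13.75 dB.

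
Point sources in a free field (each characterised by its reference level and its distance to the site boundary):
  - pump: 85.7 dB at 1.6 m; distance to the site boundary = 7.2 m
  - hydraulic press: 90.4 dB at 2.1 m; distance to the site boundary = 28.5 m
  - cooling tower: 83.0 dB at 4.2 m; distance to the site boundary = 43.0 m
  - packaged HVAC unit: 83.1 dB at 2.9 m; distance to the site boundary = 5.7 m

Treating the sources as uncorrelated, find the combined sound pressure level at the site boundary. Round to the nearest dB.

Propagate each source to the receiver with L = L_ref − 20·log₁₀(r/r_ref), then add intensities.
pump: 85.7 − 20·log₁₀(7.2/1.6) = 85.7 − 13.06 = 72.64 dB.
hydraulic press: 90.4 − 20·log₁₀(28.5/2.1) = 90.4 − 22.65 = 67.75 dB.
cooling tower: 83.0 − 20·log₁₀(43.0/4.2) = 83.0 − 20.20 = 62.80 dB.
packaged HVAC unit: 83.1 − 20·log₁₀(5.7/2.9) = 83.1 − 5.87 = 77.23 dB.
Σ 10^(L/10) = 7.905e+07 → L_total = 10·log₁₀(7.905e+07) = 78.98 dB.

79 dB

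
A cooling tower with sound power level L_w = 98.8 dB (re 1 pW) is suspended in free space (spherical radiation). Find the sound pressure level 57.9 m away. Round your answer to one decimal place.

52.6 dB

The power spreads over a sphere of area 4π·r², so L_p = L_w − 10·log₁₀(4π·r²).
4π·r² = 4.213e+04 m², 10·log₁₀ of that is 46.246 dB.
L_p = 98.8 − 46.246 = 52.55 dB.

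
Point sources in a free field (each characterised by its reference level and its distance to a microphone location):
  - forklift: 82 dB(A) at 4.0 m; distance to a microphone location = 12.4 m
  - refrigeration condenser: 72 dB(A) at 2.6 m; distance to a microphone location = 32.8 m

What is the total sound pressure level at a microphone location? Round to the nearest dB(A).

Apply inverse-square spreading to bring every level to the receiver, then sum 10^(L/10).
forklift: 82 − 20·log₁₀(12.4/4.0) = 82 − 9.83 = 72.17 dB(A).
refrigeration condenser: 72 − 20·log₁₀(32.8/2.6) = 72 − 22.02 = 49.98 dB(A).
Σ 10^(L/10) = 1.659e+07 → L_total = 10·log₁₀(1.659e+07) = 72.20 dB(A).

72 dB(A)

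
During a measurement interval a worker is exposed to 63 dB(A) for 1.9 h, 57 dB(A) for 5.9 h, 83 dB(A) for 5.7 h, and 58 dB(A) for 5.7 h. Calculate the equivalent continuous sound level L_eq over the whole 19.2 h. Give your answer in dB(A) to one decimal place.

77.8 dB(A)

L_eq = 10·log₁₀[(1/T)·Σ tᵢ·10^(Lᵢ/10)] with T = 19.2 h.
Σ tᵢ·10^(Lᵢ/10) = 1.9·10^(63/10) + 5.9·10^(57/10) + 5.7·10^(83/10) + 5.7·10^(58/10) = 1.148e+09.
L_eq = 10·log₁₀(1.148e+09/19.2) = 77.77 dB(A).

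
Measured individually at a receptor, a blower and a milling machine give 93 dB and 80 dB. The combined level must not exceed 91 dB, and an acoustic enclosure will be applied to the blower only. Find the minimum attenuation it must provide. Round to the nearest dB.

Fixed contribution from the other source: Σ 10^(L/10) = 10^(80/10) = 1.000e+08 (80.00 dB).
To meet 91 dB overall, the treated blower may contribute at most 10^(91/10) − 1.000e+08 = 1.159e+09, i.e. 90.64 dB.
So the blower must be reduced from 93 to 90.64 dB: IL = 2.36 dB.

2 dB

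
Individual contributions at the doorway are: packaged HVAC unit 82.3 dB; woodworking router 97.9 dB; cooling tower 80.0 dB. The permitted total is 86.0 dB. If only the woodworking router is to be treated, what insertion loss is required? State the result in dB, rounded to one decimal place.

Fixed contribution from the other sources: Σ 10^(L/10) = 10^(82.3/10) + 10^(80.0/10) = 2.698e+08 (84.31 dB).
To meet 86.0 dB overall, the treated woodworking router may contribute at most 10^(86.0/10) − 2.698e+08 = 1.283e+08, i.e. 81.08 dB.
Required insertion loss = 97.9 − 81.08 = 16.82 dB.

16.8 dB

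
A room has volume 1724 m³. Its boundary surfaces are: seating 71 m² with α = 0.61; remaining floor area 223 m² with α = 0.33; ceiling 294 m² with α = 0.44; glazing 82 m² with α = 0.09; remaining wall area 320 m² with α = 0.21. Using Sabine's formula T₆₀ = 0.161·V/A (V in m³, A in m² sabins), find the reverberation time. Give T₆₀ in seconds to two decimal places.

0.87 s

Total absorption A = 71·0.61 + 223·0.33 + 294·0.44 + 82·0.09 + 320·0.21 = 320.84 m² sabins.
T₆₀ = 0.161·V/A = 0.161·1724/320.84 = 0.865 s.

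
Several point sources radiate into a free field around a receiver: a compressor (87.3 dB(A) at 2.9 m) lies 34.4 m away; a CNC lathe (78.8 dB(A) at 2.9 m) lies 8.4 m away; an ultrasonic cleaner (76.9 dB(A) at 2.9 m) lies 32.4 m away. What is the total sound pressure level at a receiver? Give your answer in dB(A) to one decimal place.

71.2 dB(A)

Propagate each source to the receiver with L = L_ref − 20·log₁₀(r/r_ref), then add intensities.
compressor: 87.3 − 20·log₁₀(34.4/2.9) = 87.3 − 21.48 = 65.82 dB(A).
CNC lathe: 78.8 − 20·log₁₀(8.4/2.9) = 78.8 − 9.24 = 69.56 dB(A).
ultrasonic cleaner: 76.9 − 20·log₁₀(32.4/2.9) = 76.9 − 20.96 = 55.94 dB(A).
Σ 10^(L/10) = 1.325e+07 → L_total = 10·log₁₀(1.325e+07) = 71.22 dB(A).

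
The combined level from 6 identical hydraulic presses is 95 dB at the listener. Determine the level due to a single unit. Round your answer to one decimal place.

87.2 dB

Dividing the total intensity by 6 lowers the level by 10·log₁₀ 6 = 7.782 dB: L₁ = 95 − 7.782.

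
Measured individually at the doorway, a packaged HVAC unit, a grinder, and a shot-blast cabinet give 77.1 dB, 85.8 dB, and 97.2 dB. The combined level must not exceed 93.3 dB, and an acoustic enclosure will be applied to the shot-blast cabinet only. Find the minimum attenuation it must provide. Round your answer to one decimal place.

4.9 dB

The untreated sources together contribute 10^(77.1/10) + 10^(85.8/10) = 4.315e+08, i.e. 86.35 dB.
To meet 93.3 dB overall, the treated shot-blast cabinet may contribute at most 10^(93.3/10) − 4.315e+08 = 1.706e+09, i.e. 92.32 dB.
Required insertion loss = 97.2 − 92.32 = 4.88 dB.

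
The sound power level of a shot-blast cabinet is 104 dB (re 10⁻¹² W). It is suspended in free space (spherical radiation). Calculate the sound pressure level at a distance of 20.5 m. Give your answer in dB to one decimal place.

L_p = L_w − 10·log₁₀(4π·r²) with r = 20.5 m.
4π·r² = 5281 m², 10·log₁₀ of that is 37.227 dB.
L_p = 104 − 37.227 = 66.77 dB.

66.8 dB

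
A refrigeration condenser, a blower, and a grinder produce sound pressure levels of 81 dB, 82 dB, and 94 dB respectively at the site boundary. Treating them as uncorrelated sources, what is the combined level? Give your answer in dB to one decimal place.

94.5 dB

For uncorrelated sources the intensities add, so convert each level to linear form, sum, and take 10·log₁₀ of the total.
Σ 10^(L/10) = 10^(81/10) + 10^(82/10) + 10^(94/10) = 2.796e+09.
L_total = 10·log₁₀(2.796e+09) = 94.47 dB.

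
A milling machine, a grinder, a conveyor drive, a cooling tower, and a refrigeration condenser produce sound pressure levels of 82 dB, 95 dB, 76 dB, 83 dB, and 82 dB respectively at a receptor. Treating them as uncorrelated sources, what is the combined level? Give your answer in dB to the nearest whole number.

Incoherent sources combine by intensity addition: L_total = 10·log₁₀(Σ 10^(L_i/10)).
Σ 10^(L/10) = 10^(82/10) + 10^(95/10) + 10^(76/10) + 10^(83/10) + 10^(82/10) = 3.719e+09.
L_total = 10·log₁₀(3.719e+09) = 95.70 dB.

96 dB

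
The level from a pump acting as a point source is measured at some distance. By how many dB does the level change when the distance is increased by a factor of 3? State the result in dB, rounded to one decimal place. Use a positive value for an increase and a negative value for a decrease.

A point source loses 6 dB per doubling of distance; generally ΔL = −20·log₁₀(r₂/r₁).
ΔL = −20·log₁₀(3) = -9.54 dB.

-9.5 dB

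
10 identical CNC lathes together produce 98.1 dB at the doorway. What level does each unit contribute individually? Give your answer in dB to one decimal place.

10 equal contributions raise the level by 10·log₁₀ 10 = 10.000 dB, so each unit alone gives 98.1 − 10.000.

88.1 dB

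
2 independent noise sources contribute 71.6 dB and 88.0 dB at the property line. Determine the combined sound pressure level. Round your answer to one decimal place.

88.1 dB

For uncorrelated sources the intensities add, so convert each level to linear form, sum, and take 10·log₁₀ of the total.
Σ 10^(L/10) = 10^(71.6/10) + 10^(88.0/10) = 6.454e+08.
L_total = 10·log₁₀(6.454e+08) = 88.10 dB.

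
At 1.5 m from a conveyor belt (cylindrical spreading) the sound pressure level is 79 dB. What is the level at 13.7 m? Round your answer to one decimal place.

69.4 dB

Cylindrical spreading from a line source gives a 10·log₁₀(r₂/r₁) drop.
L₂ = 79 − 10·log₁₀(13.7/1.5) = 79 − 9.606 = 69.39 dB.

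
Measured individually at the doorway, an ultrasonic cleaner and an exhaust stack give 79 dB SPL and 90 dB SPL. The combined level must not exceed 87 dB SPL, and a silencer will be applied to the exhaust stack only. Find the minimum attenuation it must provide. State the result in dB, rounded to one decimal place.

3.7 dB

Everything except the exhaust stack sums to 10^(79/10) = 7.943e+07 in linear terms, 79.00 dB SPL.
The limit corresponds to 10^(87/10) = 5.012e+08; subtracting the fixed part leaves 4.218e+08 for the exhaust stack, i.e. 86.25 dB SPL.
So the exhaust stack must be reduced from 90 to 86.25 dB SPL: IL = 3.75 dB.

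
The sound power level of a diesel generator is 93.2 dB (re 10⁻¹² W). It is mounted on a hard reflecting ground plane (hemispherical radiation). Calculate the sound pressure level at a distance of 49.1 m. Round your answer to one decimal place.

51.4 dB

The power spreads over a hemisphere of area 2π·r², so L_p = L_w − 10·log₁₀(2π·r²).
2π·r² = 1.515e+04 m², 10·log₁₀ of that is 41.803 dB.
L_p = 93.2 − 41.803 = 51.40 dB.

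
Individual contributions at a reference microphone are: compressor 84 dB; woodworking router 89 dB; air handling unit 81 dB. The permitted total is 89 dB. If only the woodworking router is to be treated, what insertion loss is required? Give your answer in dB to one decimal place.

2.8 dB

Fixed contribution from the other sources: Σ 10^(L/10) = 10^(84/10) + 10^(81/10) = 3.771e+08 (85.76 dB).
To meet 89 dB overall, the treated woodworking router may contribute at most 10^(89/10) − 3.771e+08 = 4.172e+08, i.e. 86.20 dB.
So the woodworking router must be reduced from 89 to 86.20 dB: IL = 2.80 dB.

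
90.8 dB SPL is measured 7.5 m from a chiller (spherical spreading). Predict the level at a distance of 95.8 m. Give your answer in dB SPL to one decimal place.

Spherical spreading from a point source gives a 20·log₁₀(r₂/r₁) drop.
L₂ = 90.8 − 20·log₁₀(95.8/7.5) = 90.8 − 22.126 = 68.67 dB SPL.

68.7 dB SPL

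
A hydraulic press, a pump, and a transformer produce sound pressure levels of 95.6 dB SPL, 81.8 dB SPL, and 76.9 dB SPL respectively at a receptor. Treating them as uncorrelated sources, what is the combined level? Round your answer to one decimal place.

95.8 dB SPL

For uncorrelated sources the intensities add, so convert each level to linear form, sum, and take 10·log₁₀ of the total.
Σ 10^(L/10) = 10^(95.6/10) + 10^(81.8/10) + 10^(76.9/10) = 3.831e+09.
L_total = 10·log₁₀(3.831e+09) = 95.83 dB SPL.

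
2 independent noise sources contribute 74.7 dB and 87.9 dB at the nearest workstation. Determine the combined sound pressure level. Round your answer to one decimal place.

88.1 dB

Incoherent sources combine by intensity addition: L_total = 10·log₁₀(Σ 10^(L_i/10)).
Σ 10^(L/10) = 10^(74.7/10) + 10^(87.9/10) = 6.461e+08.
L_total = 10·log₁₀(6.461e+08) = 88.10 dB.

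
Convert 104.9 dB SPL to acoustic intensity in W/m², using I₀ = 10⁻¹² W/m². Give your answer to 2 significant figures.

I/I₀ = 10^(104.9/10) = 3.09e+10, so I = 3.09e+10 × 10⁻¹² W/m².

0.031 W/m²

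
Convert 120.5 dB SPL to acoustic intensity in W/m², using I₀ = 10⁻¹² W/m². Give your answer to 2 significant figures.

L = 10·log₁₀(I/I₀) ⇒ I = I₀·10^(L/10) = 10⁻¹² × 10^12.05.

1.1 W/m²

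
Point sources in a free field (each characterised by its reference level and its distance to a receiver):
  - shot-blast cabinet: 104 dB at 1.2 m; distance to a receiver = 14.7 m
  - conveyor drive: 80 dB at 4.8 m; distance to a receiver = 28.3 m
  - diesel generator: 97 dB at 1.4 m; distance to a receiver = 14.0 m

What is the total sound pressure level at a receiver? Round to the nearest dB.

83 dB

Apply inverse-square spreading to bring every level to the receiver, then sum 10^(L/10).
shot-blast cabinet: 104 − 20·log₁₀(14.7/1.2) = 104 − 21.76 = 82.24 dB.
conveyor drive: 80 − 20·log₁₀(28.3/4.8) = 80 − 15.41 = 64.59 dB.
diesel generator: 97 − 20·log₁₀(14.0/1.4) = 97 − 20.00 = 77.00 dB.
Σ 10^(L/10) = 2.204e+08 → L_total = 10·log₁₀(2.204e+08) = 83.43 dB.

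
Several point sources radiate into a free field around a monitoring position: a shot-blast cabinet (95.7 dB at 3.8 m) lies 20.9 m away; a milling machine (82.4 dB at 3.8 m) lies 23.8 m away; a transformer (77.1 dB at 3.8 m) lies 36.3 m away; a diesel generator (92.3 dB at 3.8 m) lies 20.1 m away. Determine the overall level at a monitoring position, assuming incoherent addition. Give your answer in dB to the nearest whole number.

Propagate each source to the receiver with L = L_ref − 20·log₁₀(r/r_ref), then add intensities.
shot-blast cabinet: 95.7 − 20·log₁₀(20.9/3.8) = 95.7 − 14.81 = 80.89 dB.
milling machine: 82.4 − 20·log₁₀(23.8/3.8) = 82.4 − 15.94 = 66.46 dB.
transformer: 77.1 − 20·log₁₀(36.3/3.8) = 77.1 − 19.60 = 57.50 dB.
diesel generator: 92.3 − 20·log₁₀(20.1/3.8) = 92.3 − 14.47 = 77.83 dB.
Σ 10^(L/10) = 1.885e+08 → L_total = 10·log₁₀(1.885e+08) = 82.75 dB.

83 dB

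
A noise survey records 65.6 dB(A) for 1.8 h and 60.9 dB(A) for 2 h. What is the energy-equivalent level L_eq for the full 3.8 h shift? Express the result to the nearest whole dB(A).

64 dB(A)

L_eq = 10·log₁₀[(1/T)·Σ tᵢ·10^(Lᵢ/10)] with T = 3.8 h.
Σ tᵢ·10^(Lᵢ/10) = 1.8·10^(65.6/10) + 2·10^(60.9/10) = 8.996e+06.
L_eq = 10·log₁₀(8.996e+06/3.8) = 63.74 dB(A).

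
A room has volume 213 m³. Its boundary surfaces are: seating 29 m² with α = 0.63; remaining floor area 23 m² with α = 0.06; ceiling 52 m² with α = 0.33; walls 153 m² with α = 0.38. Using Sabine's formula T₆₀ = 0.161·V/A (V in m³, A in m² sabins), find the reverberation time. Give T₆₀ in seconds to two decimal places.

0.36 s

Total absorption A = 29·0.63 + 23·0.06 + 52·0.33 + 153·0.38 = 94.95 m² sabins.
T₆₀ = 0.161 × 213 / 94.95 = 0.361 s.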